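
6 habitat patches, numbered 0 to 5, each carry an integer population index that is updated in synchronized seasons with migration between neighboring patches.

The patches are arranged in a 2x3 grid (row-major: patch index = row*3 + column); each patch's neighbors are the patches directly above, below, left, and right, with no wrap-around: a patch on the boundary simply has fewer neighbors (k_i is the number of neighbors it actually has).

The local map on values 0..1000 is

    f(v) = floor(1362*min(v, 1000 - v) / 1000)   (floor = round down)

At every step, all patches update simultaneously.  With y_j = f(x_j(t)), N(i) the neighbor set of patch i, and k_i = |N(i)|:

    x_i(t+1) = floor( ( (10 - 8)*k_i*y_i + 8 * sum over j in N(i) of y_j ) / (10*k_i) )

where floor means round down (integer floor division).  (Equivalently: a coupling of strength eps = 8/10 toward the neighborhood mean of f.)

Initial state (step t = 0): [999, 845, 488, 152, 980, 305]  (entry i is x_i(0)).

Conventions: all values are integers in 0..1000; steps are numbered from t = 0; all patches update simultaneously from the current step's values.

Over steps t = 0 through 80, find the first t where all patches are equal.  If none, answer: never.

Answer: 23
Key observation: Synchronization is absorbing here: once all patches are equal they stay equal, and step 23 is the first all-equal step.

Derivation:
t=0: [999, 845, 488, 152, 980, 305]  (not all equal)
t=1: [167, 226, 383, 52, 227, 359]  (not all equal)
t=2: [196, 343, 422, 228, 292, 429]  (not all equal)
t=3: [364, 423, 535, 327, 442, 505]  (not all equal)
t=4: [507, 576, 626, 527, 572, 628]  (not all equal)
t=5: [622, 585, 535, 630, 576, 537]  (not all equal)
t=6: [530, 572, 604, 537, 568, 610]  (not all equal)
t=7: [612, 587, 553, 617, 582, 557]  (not all equal)
t=8: [538, 567, 587, 543, 563, 591]  (not all equal)
t=9: [610, 594, 570, 614, 590, 574]  (not all equal)
t=10: [537, 556, 569, 540, 553, 573]  (not all equal)
t=11: [618, 607, 591, 620, 604, 594]  (not all equal)
t=12: [524, 537, 546, 527, 535, 548]  (not all equal)
t=13: [639, 632, 621, 641, 630, 623]  (not all equal)
t=14: [493, 502, 508, 495, 501, 510]  (not all equal)
t=15: [675, 674, 672, 674, 674, 673]  (not all equal)
t=16: [443, 444, 444, 443, 444, 445]  (not all equal)
t=17: [603, 603, 604, 603, 604, 604]  (not all equal)
t=18: [540, 539, 539, 539, 539, 539]  (not all equal)
t=19: [626, 626, 627, 626, 627, 627]  (not all equal)
t=20: [509, 508, 508, 508, 508, 508]  (not all equal)
t=21: [669, 669, 670, 669, 670, 670]  (not all equal)
t=22: [450, 449, 449, 449, 449, 449]  (not all equal)
t=23: [611, 611, 611, 611, 611, 611]  (all equal)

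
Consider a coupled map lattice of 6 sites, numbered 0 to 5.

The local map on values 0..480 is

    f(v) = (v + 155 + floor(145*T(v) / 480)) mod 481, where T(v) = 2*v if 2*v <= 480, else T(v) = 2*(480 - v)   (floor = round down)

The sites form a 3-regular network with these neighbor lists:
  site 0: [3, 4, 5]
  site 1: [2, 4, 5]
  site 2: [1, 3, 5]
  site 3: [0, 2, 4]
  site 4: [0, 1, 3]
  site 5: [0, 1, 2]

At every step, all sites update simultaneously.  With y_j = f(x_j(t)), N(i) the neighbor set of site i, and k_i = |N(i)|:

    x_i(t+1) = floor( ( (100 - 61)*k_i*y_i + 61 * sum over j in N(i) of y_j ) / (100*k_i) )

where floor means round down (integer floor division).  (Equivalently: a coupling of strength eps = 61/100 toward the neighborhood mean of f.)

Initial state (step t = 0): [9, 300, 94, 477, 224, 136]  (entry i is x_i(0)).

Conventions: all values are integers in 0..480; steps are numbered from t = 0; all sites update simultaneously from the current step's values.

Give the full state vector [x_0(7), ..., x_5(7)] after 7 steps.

Simulating step by step:
t=0: [9, 300, 94, 477, 224, 136]
t=1: [179, 176, 242, 162, 94, 258]
t=2: [331, 257, 209, 325, 381, 216]
t=3: [83, 54, 39, 80, 95, 42]
t=4: [277, 245, 236, 275, 284, 238]
t=5: [69, 60, 58, 68, 71, 59]
t=6: [262, 253, 252, 261, 263, 252]
t=7: [66, 64, 64, 66, 66, 64]

Answer: [66, 64, 64, 66, 66, 64]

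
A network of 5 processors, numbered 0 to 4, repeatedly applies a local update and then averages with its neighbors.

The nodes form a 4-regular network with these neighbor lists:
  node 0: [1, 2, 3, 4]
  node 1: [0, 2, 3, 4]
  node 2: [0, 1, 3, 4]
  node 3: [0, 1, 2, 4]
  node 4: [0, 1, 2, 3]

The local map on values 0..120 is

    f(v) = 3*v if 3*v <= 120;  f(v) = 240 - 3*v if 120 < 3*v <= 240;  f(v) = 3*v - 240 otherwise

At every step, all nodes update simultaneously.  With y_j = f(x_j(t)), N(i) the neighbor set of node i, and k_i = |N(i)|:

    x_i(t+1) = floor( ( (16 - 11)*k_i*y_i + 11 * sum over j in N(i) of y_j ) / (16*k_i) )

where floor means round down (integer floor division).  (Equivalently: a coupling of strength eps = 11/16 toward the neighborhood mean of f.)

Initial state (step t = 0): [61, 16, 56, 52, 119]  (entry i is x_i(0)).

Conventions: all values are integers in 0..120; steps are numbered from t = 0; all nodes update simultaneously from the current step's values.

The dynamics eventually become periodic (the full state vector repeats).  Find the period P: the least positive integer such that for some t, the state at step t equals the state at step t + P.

Answer: 4
Key observation: The state at step 4, [99, 99, 99, 99, 99], reappears at step 8 — and no state repeats earlier — so the cycle the system enters has period 4.

Derivation:
t=0: [61, 16, 56, 52, 119]
t=1: [72, 71, 75, 76, 81]
t=2: [17, 17, 16, 15, 14]
t=3: [47, 47, 47, 47, 46]
t=4: [99, 99, 99, 99, 99]
t=5: [57, 57, 57, 57, 57]
t=6: [69, 69, 69, 69, 69]
t=7: [33, 33, 33, 33, 33]
t=8: [99, 99, 99, 99, 99]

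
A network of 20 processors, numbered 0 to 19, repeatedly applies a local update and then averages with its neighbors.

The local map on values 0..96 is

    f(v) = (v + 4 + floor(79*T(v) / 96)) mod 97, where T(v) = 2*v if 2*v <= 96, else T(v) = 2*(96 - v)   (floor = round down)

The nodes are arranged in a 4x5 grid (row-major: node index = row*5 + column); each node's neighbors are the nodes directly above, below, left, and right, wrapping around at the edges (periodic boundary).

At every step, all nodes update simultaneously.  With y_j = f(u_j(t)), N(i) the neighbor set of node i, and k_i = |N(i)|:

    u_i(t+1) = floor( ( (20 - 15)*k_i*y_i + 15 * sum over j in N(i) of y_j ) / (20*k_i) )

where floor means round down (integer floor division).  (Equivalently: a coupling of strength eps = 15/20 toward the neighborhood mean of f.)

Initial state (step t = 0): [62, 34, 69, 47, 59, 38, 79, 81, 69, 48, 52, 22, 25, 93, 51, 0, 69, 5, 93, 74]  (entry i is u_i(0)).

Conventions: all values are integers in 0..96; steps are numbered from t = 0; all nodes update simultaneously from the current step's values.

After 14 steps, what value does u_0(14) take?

Answer: u_0(14) = 78

Derivation:
t=0: [62, 34, 69, 47, 59, 38, 79, 81, 69, 48, 52, 22, 25, 93, 51, 0, 69, 5, 93, 74]
t=1: [30, 37, 33, 20, 26, 20, 35, 26, 20, 24, 27, 40, 35, 24, 24, 18, 38, 25, 13, 16]
t=2: [55, 52, 60, 62, 65, 74, 51, 81, 63, 63, 53, 54, 65, 64, 64, 52, 27, 61, 54, 54]
t=3: [26, 38, 23, 25, 25, 25, 24, 22, 21, 22, 26, 37, 22, 24, 25, 38, 40, 35, 26, 27]
t=4: [46, 42, 60, 67, 69, 68, 43, 62, 63, 65, 46, 40, 58, 66, 69, 45, 24, 63, 75, 59]
t=5: [22, 30, 22, 21, 23, 23, 19, 24, 22, 21, 21, 29, 22, 21, 23, 34, 31, 31, 21, 21]
t=6: [72, 70, 70, 61, 60, 59, 68, 61, 61, 62, 71, 68, 70, 61, 60, 73, 85, 71, 64, 67]
t=7: [21, 17, 21, 23, 23, 21, 22, 22, 24, 25, 21, 18, 21, 23, 23, 17, 16, 18, 22, 22]
t=8: [55, 54, 56, 63, 63, 61, 56, 61, 65, 65, 56, 55, 57, 63, 63, 54, 48, 55, 60, 60]
t=9: [27, 29, 27, 24, 25, 26, 27, 26, 23, 23, 27, 29, 27, 24, 24, 29, 30, 29, 25, 26]
t=10: [75, 77, 74, 69, 69, 72, 75, 72, 66, 67, 74, 77, 74, 68, 68, 77, 80, 76, 71, 71]
t=11: [16, 15, 17, 19, 19, 17, 16, 18, 20, 20, 17, 15, 17, 20, 19, 15, 14, 16, 18, 18]
t=12: [46, 44, 48, 52, 52, 48, 46, 49, 54, 53, 47, 45, 48, 53, 53, 45, 43, 46, 51, 50]
t=13: [28, 26, 30, 31, 30, 30, 28, 31, 30, 30, 29, 27, 30, 31, 30, 27, 24, 29, 30, 30]
t=14: [78, 75, 81, 83, 82, 80, 78, 82, 84, 83, 79, 76, 82, 83, 83, 76, 73, 79, 83, 81]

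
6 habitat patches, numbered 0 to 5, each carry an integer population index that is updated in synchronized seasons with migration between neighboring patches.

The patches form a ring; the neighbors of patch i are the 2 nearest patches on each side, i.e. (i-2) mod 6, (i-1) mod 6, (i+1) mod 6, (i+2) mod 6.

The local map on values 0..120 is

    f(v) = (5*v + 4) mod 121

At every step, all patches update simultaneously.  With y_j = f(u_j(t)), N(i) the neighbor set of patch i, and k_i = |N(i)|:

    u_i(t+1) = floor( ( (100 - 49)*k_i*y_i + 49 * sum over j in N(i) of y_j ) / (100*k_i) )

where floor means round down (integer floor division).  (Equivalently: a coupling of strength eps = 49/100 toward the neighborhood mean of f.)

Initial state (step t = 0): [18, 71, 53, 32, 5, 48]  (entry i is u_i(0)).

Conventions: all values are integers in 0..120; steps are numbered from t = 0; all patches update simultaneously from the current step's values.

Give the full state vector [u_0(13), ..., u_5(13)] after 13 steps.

Answer: [39, 39, 40, 41, 55, 37]

Derivation:
t=0: [18, 71, 53, 32, 5, 48]
t=1: [69, 80, 48, 43, 35, 35]
t=2: [74, 53, 38, 69, 62, 66]
t=3: [37, 48, 63, 86, 71, 73]
t=4: [59, 28, 70, 60, 86, 34]
t=5: [60, 46, 83, 63, 71, 53]
t=6: [69, 84, 73, 77, 86, 58]
t=7: [77, 54, 35, 36, 59, 58]
t=8: [37, 40, 51, 56, 53, 48]
t=9: [50, 58, 35, 37, 29, 27]
t=10: [25, 45, 49, 53, 33, 28]
t=11: [26, 63, 26, 36, 32, 35]
t=12: [30, 57, 30, 55, 39, 53]
t=13: [39, 39, 40, 41, 55, 37]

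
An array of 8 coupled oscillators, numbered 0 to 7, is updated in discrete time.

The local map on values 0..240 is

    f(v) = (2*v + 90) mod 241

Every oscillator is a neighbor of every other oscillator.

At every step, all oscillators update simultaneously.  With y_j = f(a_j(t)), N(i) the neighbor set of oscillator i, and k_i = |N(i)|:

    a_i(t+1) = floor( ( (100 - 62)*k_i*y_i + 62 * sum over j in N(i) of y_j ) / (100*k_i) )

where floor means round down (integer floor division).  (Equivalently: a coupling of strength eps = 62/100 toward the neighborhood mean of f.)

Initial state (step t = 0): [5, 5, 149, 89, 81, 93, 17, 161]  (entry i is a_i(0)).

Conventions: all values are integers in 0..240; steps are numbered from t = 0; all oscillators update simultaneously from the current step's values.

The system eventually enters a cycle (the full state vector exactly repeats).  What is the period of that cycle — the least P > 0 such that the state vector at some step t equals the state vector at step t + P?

Answer: 24
Key observation: The state at step 19, [220, 220, 220, 219, 219, 219, 220, 220], reappears at step 43 — and no state repeats earlier — so the cycle the system enters has period 24.

Derivation:
t=0: [5, 5, 149, 89, 81, 93, 17, 161]
t=1: [92, 92, 106, 71, 66, 73, 99, 113]
t=2: [92, 92, 100, 150, 147, 151, 96, 105]
t=3: [67, 67, 72, 101, 99, 102, 70, 75]
t=4: [180, 180, 183, 130, 129, 130, 182, 185]
t=5: [184, 184, 185, 154, 154, 154, 185, 186]
t=6: [201, 201, 202, 184, 184, 184, 202, 202]
t=7: [65, 65, 66, 125, 125, 125, 66, 66]
t=8: [188, 188, 188, 153, 153, 153, 188, 188]
t=9: [206, 206, 206, 186, 186, 186, 206, 206]
t=10: [73, 73, 73, 131, 131, 131, 73, 73]
t=11: [202, 202, 202, 166, 166, 166, 202, 202]
t=12: [56, 56, 56, 106, 106, 106, 56, 56]
t=13: [164, 164, 164, 123, 123, 123, 164, 164]
t=14: [155, 155, 155, 131, 131, 131, 155, 155]
t=15: [146, 146, 146, 132, 132, 132, 146, 146]
t=16: [133, 133, 133, 125, 125, 125, 133, 133]
t=17: [110, 110, 110, 106, 106, 106, 110, 110]
t=18: [66, 66, 66, 64, 64, 64, 66, 66]
t=19: [220, 220, 220, 219, 219, 219, 220, 220]
t=20: [47, 47, 47, 46, 46, 46, 47, 47]
t=21: [183, 183, 183, 182, 182, 182, 183, 183]
t=22: [214, 214, 214, 213, 213, 213, 214, 214]
t=23: [35, 35, 35, 34, 34, 34, 35, 35]
t=24: [159, 159, 159, 158, 158, 158, 159, 159]
t=25: [166, 166, 166, 165, 165, 165, 166, 166]
t=26: [180, 180, 180, 179, 179, 179, 180, 180]
t=27: [208, 208, 208, 207, 207, 207, 208, 208]
t=28: [23, 23, 23, 22, 22, 22, 23, 23]
t=29: [135, 135, 135, 134, 134, 134, 135, 135]
t=30: [118, 118, 118, 117, 117, 117, 118, 118]
t=31: [84, 84, 84, 83, 83, 83, 84, 84]
t=32: [16, 16, 16, 15, 15, 15, 16, 16]
t=33: [121, 121, 121, 120, 120, 120, 121, 121]
t=34: [90, 90, 90, 89, 89, 89, 90, 90]
t=35: [28, 28, 28, 27, 27, 27, 28, 28]
t=36: [145, 145, 145, 144, 144, 144, 145, 145]
t=37: [138, 138, 138, 137, 137, 137, 138, 138]
t=38: [124, 124, 124, 123, 123, 123, 124, 124]
t=39: [96, 96, 96, 95, 95, 95, 96, 96]
t=40: [40, 40, 40, 39, 39, 39, 40, 40]
t=41: [169, 169, 169, 168, 168, 168, 169, 169]
t=42: [186, 186, 186, 185, 185, 185, 186, 186]
t=43: [220, 220, 220, 219, 219, 219, 220, 220]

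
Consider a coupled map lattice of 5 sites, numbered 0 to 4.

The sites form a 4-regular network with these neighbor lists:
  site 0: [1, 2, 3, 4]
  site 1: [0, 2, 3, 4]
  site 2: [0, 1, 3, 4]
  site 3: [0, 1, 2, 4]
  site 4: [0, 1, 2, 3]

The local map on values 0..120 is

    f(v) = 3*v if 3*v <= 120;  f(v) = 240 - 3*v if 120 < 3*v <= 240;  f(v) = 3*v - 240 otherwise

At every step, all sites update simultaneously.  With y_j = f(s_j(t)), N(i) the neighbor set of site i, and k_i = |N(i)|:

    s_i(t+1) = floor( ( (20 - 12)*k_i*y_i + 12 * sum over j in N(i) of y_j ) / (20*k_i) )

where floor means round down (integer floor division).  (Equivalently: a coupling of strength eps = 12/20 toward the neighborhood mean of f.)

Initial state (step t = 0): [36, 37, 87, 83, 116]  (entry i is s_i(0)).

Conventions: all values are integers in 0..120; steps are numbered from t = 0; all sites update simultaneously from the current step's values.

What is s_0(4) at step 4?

Answer: s_0(4) = 12

Derivation:
t=0: [36, 37, 87, 83, 116]
t=1: [80, 81, 58, 55, 80]
t=2: [21, 22, 38, 40, 21]
t=3: [79, 80, 92, 93, 79]
t=4: [12, 12, 21, 21, 12]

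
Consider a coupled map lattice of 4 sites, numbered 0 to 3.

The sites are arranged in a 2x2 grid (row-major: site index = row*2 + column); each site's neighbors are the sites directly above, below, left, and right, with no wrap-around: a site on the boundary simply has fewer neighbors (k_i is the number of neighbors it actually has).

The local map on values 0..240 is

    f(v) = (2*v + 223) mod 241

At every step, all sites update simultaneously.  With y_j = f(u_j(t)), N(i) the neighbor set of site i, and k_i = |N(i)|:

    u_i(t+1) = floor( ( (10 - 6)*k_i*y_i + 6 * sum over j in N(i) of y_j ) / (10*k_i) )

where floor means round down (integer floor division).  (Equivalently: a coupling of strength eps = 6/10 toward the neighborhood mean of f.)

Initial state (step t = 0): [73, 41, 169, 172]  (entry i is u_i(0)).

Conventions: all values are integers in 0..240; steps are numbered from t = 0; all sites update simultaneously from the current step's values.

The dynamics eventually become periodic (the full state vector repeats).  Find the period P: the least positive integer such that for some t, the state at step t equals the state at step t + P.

Answer: 24
Key observation: The state at step 14, [126, 126, 126, 126], reappears at step 38 — and no state repeats earlier — so the cycle the system enters has period 24.

Derivation:
t=0: [73, 41, 169, 172]
t=1: [94, 89, 95, 76]
t=2: [167, 155, 160, 153]
t=3: [63, 57, 61, 52]
t=4: [103, 96, 99, 94]
t=5: [181, 177, 179, 174]
t=6: [99, 95, 97, 93]
t=7: [176, 173, 174, 171]
t=8: [90, 87, 88, 86]
t=9: [159, 157, 158, 155]
t=10: [57, 55, 55, 54]
t=11: [93, 92, 92, 91]
t=12: [166, 166, 166, 165]
t=13: [73, 72, 72, 72]
t=14: [126, 126, 126, 126]
t=15: [234, 234, 234, 234]
t=16: [209, 209, 209, 209]
t=17: [159, 159, 159, 159]
t=18: [59, 59, 59, 59]
t=19: [100, 100, 100, 100]
t=20: [182, 182, 182, 182]
t=21: [105, 105, 105, 105]
t=22: [192, 192, 192, 192]
t=23: [125, 125, 125, 125]
t=24: [232, 232, 232, 232]
t=25: [205, 205, 205, 205]
t=26: [151, 151, 151, 151]
t=27: [43, 43, 43, 43]
t=28: [68, 68, 68, 68]
t=29: [118, 118, 118, 118]
t=30: [218, 218, 218, 218]
t=31: [177, 177, 177, 177]
t=32: [95, 95, 95, 95]
t=33: [172, 172, 172, 172]
t=34: [85, 85, 85, 85]
t=35: [152, 152, 152, 152]
t=36: [45, 45, 45, 45]
t=37: [72, 72, 72, 72]
t=38: [126, 126, 126, 126]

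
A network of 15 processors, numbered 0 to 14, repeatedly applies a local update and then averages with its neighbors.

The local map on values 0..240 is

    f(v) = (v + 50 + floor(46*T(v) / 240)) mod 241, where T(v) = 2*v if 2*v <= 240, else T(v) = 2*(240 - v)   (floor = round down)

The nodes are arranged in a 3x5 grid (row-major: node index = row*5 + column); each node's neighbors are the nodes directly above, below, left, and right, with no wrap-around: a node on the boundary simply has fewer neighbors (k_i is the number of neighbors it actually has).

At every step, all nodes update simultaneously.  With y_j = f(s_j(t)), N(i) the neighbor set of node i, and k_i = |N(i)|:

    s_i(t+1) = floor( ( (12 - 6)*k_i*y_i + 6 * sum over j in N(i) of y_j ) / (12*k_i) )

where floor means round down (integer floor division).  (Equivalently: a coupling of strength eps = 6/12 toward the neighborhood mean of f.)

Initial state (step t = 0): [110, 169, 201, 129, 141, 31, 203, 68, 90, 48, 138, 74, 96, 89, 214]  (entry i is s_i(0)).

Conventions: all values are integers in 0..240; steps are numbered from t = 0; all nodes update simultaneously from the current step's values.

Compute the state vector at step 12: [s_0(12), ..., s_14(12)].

Answer: [56, 175, 210, 221, 208, 67, 177, 190, 214, 179, 135, 186, 183, 171, 110]

Derivation:
t=0: [110, 169, 201, 129, 141, 31, 203, 68, 90, 48, 138, 74, 96, 89, 214]
t=1: [125, 44, 73, 181, 198, 121, 62, 122, 168, 130, 174, 148, 169, 151, 88]
t=2: [191, 139, 131, 35, 70, 168, 164, 145, 87, 144, 116, 141, 116, 147, 199]
t=3: [66, 153, 203, 138, 155, 40, 87, 191, 183, 171, 163, 184, 220, 183, 127]
t=4: [155, 174, 93, 159, 176, 104, 131, 39, 39, 81, 30, 41, 25, 51, 114]
t=5: [168, 110, 147, 168, 105, 188, 162, 124, 129, 134, 120, 119, 96, 125, 174]
t=6: [56, 140, 186, 110, 154, 44, 81, 188, 193, 182, 165, 173, 199, 178, 114]
t=7: [148, 164, 81, 146, 171, 103, 126, 35, 40, 83, 30, 34, 17, 46, 109]
t=8: [165, 103, 136, 161, 102, 186, 158, 118, 128, 133, 117, 112, 87, 119, 169]
t=9: [52, 173, 180, 106, 151, 82, 197, 213, 191, 181, 160, 205, 190, 172, 112]
t=10: [103, 29, 45, 142, 169, 145, 39, 24, 39, 82, 167, 60, 20, 43, 106]
t=11: [176, 112, 123, 151, 100, 165, 118, 90, 124, 132, 92, 97, 92, 117, 166]
t=12: [56, 175, 210, 221, 208, 67, 177, 190, 214, 179, 135, 186, 183, 171, 110]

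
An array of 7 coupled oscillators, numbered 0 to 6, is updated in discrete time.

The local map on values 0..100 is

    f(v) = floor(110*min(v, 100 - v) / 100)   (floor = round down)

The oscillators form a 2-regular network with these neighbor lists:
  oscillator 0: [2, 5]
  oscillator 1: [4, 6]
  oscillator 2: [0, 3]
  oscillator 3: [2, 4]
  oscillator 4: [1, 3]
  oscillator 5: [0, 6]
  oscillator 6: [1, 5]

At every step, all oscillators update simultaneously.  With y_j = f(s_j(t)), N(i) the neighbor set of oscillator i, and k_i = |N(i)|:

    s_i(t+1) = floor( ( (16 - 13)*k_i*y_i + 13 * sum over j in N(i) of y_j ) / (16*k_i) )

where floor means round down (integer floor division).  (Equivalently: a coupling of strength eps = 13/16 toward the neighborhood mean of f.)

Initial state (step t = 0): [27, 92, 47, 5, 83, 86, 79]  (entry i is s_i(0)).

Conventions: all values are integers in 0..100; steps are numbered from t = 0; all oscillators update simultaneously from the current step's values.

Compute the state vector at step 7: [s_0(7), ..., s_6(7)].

Simulating step by step:
t=0: [27, 92, 47, 5, 83, 86, 79]
t=1: [32, 18, 23, 28, 8, 23, 13]
t=2: [26, 12, 31, 19, 21, 24, 20]
t=3: [29, 20, 25, 26, 17, 25, 19]
t=4: [27, 19, 29, 23, 23, 25, 23]
t=5: [29, 24, 27, 27, 22, 27, 23]
t=6: [29, 24, 29, 26, 26, 28, 27]
t=7: [30, 28, 29, 29, 27, 30, 28]

Answer: [30, 28, 29, 29, 27, 30, 28]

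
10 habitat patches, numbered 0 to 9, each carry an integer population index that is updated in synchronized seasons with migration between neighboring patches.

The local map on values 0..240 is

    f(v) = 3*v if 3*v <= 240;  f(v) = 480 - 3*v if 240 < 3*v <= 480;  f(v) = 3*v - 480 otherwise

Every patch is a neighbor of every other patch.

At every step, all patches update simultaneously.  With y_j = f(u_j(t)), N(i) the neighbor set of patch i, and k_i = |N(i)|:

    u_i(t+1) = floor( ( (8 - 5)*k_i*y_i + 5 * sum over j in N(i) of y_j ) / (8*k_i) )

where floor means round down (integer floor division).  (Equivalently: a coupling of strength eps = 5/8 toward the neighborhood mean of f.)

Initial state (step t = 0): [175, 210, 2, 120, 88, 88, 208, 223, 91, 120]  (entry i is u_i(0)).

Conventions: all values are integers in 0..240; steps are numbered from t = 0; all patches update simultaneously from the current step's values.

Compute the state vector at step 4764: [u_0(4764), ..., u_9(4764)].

Simulating step by step:
t=0: [175, 210, 2, 120, 88, 88, 208, 223, 91, 120]
t=1: [111, 143, 99, 134, 164, 164, 142, 155, 161, 134]
t=2: [88, 59, 99, 67, 47, 47, 60, 48, 44, 67]
t=3: [185, 173, 175, 180, 162, 162, 174, 163, 159, 180]
t=4: [46, 35, 37, 42, 25, 25, 36, 26, 24, 42]
t=5: [112, 102, 104, 108, 93, 93, 103, 94, 92, 108]
t=6: [167, 176, 174, 170, 184, 184, 175, 183, 185, 170]
t=7: [41, 49, 47, 44, 57, 57, 48, 56, 57, 44]
t=8: [141, 149, 147, 144, 156, 156, 148, 155, 156, 144]
t=9: [39, 31, 33, 36, 25, 25, 32, 26, 25, 36]
t=10: [99, 92, 94, 97, 87, 87, 93, 88, 87, 97]
t=11: [197, 203, 201, 199, 208, 208, 202, 207, 208, 199]
t=12: [123, 129, 127, 125, 134, 134, 128, 133, 134, 125]
t=13: [98, 92, 94, 96, 88, 88, 93, 88, 88, 96]
t=14: [198, 203, 201, 200, 207, 207, 202, 207, 207, 200]
t=15: [124, 129, 127, 126, 133, 133, 128, 133, 133, 126]
t=16: [97, 92, 94, 95, 88, 88, 93, 88, 88, 95]
t=17: [199, 204, 202, 201, 208, 208, 203, 208, 208, 201]
t=18: [127, 132, 130, 129, 136, 136, 131, 136, 136, 129]
t=19: [88, 83, 85, 86, 79, 79, 84, 79, 79, 86]
t=20: [225, 229, 227, 227, 231, 231, 228, 231, 231, 227]
t=21: [202, 206, 204, 204, 208, 208, 205, 208, 208, 204]
t=22: [133, 137, 135, 135, 139, 139, 136, 139, 139, 135]
t=23: [73, 69, 71, 71, 67, 67, 70, 67, 67, 71]
t=24: [211, 207, 209, 209, 205, 205, 208, 205, 205, 209]
t=25: [145, 141, 143, 143, 139, 139, 142, 139, 139, 143]
t=26: [52, 56, 54, 54, 58, 58, 55, 58, 58, 54]
t=27: [163, 167, 165, 165, 169, 169, 166, 169, 169, 165]
t=28: [16, 20, 18, 18, 22, 22, 19, 22, 22, 18]
t=29: [55, 59, 57, 57, 61, 61, 58, 61, 61, 57]
t=30: [172, 176, 174, 174, 178, 178, 175, 178, 178, 174]
t=31: [43, 47, 45, 45, 49, 49, 46, 49, 49, 45]
t=32: [136, 140, 138, 138, 142, 142, 139, 142, 142, 138]
t=33: [64, 60, 62, 62, 58, 58, 61, 58, 58, 62]
t=34: [184, 180, 182, 182, 178, 178, 181, 178, 178, 182]
t=35: [64, 60, 62, 62, 58, 58, 61, 58, 58, 62]

Answer: [184, 180, 182, 182, 178, 178, 181, 178, 178, 182]
Key observation: The state at step 33, [64, 60, 62, 62, 58, 58, 61, 58, 58, 62], reappears at step 35: the system is in a cycle of period 2 from step 33 on.  Therefore the state at step 4764 equals the state at step 33 + ((4764 - 33) mod 2) = 34, which is [184, 180, 182, 182, 178, 178, 181, 178, 178, 182].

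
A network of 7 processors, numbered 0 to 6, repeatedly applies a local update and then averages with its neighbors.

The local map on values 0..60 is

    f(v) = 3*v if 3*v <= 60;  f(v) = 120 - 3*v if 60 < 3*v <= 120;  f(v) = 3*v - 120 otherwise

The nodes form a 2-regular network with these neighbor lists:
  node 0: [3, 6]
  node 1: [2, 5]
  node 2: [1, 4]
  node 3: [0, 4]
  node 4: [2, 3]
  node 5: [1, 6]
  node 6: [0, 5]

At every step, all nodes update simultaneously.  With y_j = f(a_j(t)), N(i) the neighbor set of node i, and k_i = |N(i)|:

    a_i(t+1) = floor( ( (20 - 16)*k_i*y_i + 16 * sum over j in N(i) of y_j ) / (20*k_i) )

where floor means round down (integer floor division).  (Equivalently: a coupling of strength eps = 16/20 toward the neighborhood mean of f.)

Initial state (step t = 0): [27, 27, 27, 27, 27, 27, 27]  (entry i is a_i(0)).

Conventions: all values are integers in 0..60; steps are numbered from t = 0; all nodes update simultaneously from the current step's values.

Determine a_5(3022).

Simulating step by step:
t=0: [27, 27, 27, 27, 27, 27, 27]
t=1: [39, 39, 39, 39, 39, 39, 39]
t=2: [3, 3, 3, 3, 3, 3, 3]
t=3: [9, 9, 9, 9, 9, 9, 9]
t=4: [27, 27, 27, 27, 27, 27, 27]

Answer: a_5(3022) = 3
Key observation: The state at step 0, [27, 27, 27, 27, 27, 27, 27], reappears at step 4: the system is in a cycle of period 4 from step 0 on.  Therefore the state at step 3022 equals the state at step 0 + ((3022 - 0) mod 4) = 2, which is [3, 3, 3, 3, 3, 3, 3].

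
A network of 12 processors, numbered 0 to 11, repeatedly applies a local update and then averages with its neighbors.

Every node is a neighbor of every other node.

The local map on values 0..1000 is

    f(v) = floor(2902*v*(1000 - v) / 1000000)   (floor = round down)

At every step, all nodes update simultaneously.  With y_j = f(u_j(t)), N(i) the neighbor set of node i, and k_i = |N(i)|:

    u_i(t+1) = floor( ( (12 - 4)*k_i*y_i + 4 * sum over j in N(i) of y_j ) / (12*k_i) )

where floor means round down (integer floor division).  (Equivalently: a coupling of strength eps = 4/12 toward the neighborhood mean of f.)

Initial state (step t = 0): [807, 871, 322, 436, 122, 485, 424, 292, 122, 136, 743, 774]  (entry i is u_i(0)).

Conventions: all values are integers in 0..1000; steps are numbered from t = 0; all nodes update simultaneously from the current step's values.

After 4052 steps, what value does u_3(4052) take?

Answer: u_3(4052) = 657
Key observation: The state at step 27, [653, 653, 653, 653, 653, 653, 653, 653, 653, 653, 653, 653], reappears at step 29: the system is in a cycle of period 2 from step 27 on.  Therefore the state at step 4052 equals the state at step 27 + ((4052 - 27) mod 2) = 28, which is [657, 657, 657, 657, 657, 657, 657, 657, 657, 657, 657, 657].

Derivation:
t=0: [807, 871, 322, 436, 122, 485, 424, 292, 122, 136, 743, 774]
t=1: [474, 394, 589, 640, 384, 647, 637, 568, 384, 403, 539, 509]
t=2: [713, 693, 699, 678, 689, 674, 679, 706, 689, 697, 711, 714]
t=3: [600, 615, 611, 626, 618, 628, 625, 606, 618, 612, 602, 599]
t=4: [692, 687, 688, 682, 685, 680, 682, 690, 685, 688, 692, 693]
t=5: [620, 623, 622, 627, 625, 628, 627, 621, 625, 622, 620, 619]
t=6: [682, 680, 681, 679, 680, 678, 679, 682, 680, 681, 682, 682]
t=7: [629, 630, 630, 631, 630, 632, 631, 629, 630, 630, 629, 629]
t=8: [676, 676, 676, 675, 676, 674, 675, 676, 676, 676, 676, 676]
t=9: [635, 635, 635, 635, 635, 636, 635, 635, 635, 635, 635, 635]
t=10: [671, 671, 671, 671, 671, 671, 671, 671, 671, 671, 671, 671]
t=11: [640, 640, 640, 640, 640, 640, 640, 640, 640, 640, 640, 640]
t=12: [668, 668, 668, 668, 668, 668, 668, 668, 668, 668, 668, 668]
t=13: [643, 643, 643, 643, 643, 643, 643, 643, 643, 643, 643, 643]
t=14: [666, 666, 666, 666, 666, 666, 666, 666, 666, 666, 666, 666]
t=15: [645, 645, 645, 645, 645, 645, 645, 645, 645, 645, 645, 645]
t=16: [664, 664, 664, 664, 664, 664, 664, 664, 664, 664, 664, 664]
t=17: [647, 647, 647, 647, 647, 647, 647, 647, 647, 647, 647, 647]
t=18: [662, 662, 662, 662, 662, 662, 662, 662, 662, 662, 662, 662]
t=19: [649, 649, 649, 649, 649, 649, 649, 649, 649, 649, 649, 649]
t=20: [661, 661, 661, 661, 661, 661, 661, 661, 661, 661, 661, 661]
t=21: [650, 650, 650, 650, 650, 650, 650, 650, 650, 650, 650, 650]
t=22: [660, 660, 660, 660, 660, 660, 660, 660, 660, 660, 660, 660]
t=23: [651, 651, 651, 651, 651, 651, 651, 651, 651, 651, 651, 651]
t=24: [659, 659, 659, 659, 659, 659, 659, 659, 659, 659, 659, 659]
t=25: [652, 652, 652, 652, 652, 652, 652, 652, 652, 652, 652, 652]
t=26: [658, 658, 658, 658, 658, 658, 658, 658, 658, 658, 658, 658]
t=27: [653, 653, 653, 653, 653, 653, 653, 653, 653, 653, 653, 653]
t=28: [657, 657, 657, 657, 657, 657, 657, 657, 657, 657, 657, 657]
t=29: [653, 653, 653, 653, 653, 653, 653, 653, 653, 653, 653, 653]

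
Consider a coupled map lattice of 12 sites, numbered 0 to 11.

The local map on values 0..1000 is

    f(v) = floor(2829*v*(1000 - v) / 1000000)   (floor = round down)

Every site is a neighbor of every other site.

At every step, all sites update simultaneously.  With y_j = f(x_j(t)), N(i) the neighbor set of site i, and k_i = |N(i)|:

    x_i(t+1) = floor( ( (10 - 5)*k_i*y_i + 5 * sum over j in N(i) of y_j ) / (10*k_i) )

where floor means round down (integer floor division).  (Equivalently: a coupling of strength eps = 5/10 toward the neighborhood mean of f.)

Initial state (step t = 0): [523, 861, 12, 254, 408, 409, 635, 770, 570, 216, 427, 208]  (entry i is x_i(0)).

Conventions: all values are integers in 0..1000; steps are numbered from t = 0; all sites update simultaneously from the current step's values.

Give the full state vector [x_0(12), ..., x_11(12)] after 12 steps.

Answer: [651, 651, 651, 651, 651, 651, 651, 651, 651, 651, 651, 651]

Derivation:
t=0: [523, 861, 12, 254, 408, 409, 635, 770, 570, 216, 427, 208]
t=1: [614, 447, 308, 537, 604, 604, 591, 521, 608, 511, 608, 505]
t=2: [676, 689, 645, 691, 678, 678, 682, 692, 678, 692, 678, 693]
t=3: [616, 610, 628, 609, 615, 615, 613, 608, 615, 608, 615, 607]
t=4: [669, 671, 665, 671, 669, 669, 670, 672, 669, 672, 669, 672]
t=5: [625, 624, 627, 624, 625, 625, 625, 624, 625, 624, 625, 624]
t=6: [662, 662, 662, 662, 662, 662, 662, 662, 662, 662, 662, 662]
t=7: [633, 633, 633, 633, 633, 633, 633, 633, 633, 633, 633, 633]
t=8: [657, 657, 657, 657, 657, 657, 657, 657, 657, 657, 657, 657]
t=9: [637, 637, 637, 637, 637, 637, 637, 637, 637, 637, 637, 637]
t=10: [654, 654, 654, 654, 654, 654, 654, 654, 654, 654, 654, 654]
t=11: [640, 640, 640, 640, 640, 640, 640, 640, 640, 640, 640, 640]
t=12: [651, 651, 651, 651, 651, 651, 651, 651, 651, 651, 651, 651]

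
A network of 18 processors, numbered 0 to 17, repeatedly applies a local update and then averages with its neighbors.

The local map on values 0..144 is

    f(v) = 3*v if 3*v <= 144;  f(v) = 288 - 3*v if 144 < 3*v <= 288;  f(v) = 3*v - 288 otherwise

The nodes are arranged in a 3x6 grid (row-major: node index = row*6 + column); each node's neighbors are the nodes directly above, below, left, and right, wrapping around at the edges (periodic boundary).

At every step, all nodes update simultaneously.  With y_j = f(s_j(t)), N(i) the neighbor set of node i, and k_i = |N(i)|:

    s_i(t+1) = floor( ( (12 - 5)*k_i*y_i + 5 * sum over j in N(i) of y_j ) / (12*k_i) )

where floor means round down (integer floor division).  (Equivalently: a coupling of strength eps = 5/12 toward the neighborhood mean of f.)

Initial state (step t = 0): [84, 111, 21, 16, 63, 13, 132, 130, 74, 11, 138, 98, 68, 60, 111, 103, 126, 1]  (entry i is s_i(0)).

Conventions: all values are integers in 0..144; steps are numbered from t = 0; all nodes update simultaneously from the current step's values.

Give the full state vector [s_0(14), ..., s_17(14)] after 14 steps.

Simulating step by step:
t=0: [84, 111, 21, 16, 63, 13, 132, 130, 74, 11, 138, 98, 68, 60, 111, 103, 126, 1]
t=1: [49, 58, 58, 50, 89, 37, 86, 93, 63, 46, 97, 32, 75, 91, 53, 34, 78, 24]
t=2: [115, 95, 116, 119, 44, 99, 49, 32, 98, 116, 33, 78, 63, 41, 109, 107, 52, 75]
t=3: [59, 36, 47, 69, 109, 37, 114, 84, 30, 56, 97, 64, 97, 96, 45, 50, 111, 67]
t=4: [93, 93, 125, 92, 47, 99, 57, 47, 97, 102, 33, 82, 28, 29, 117, 120, 54, 77]
t=5: [28, 39, 59, 40, 107, 31, 97, 104, 33, 29, 91, 53, 77, 81, 62, 64, 111, 60]
t=6: [77, 95, 110, 104, 47, 91, 32, 41, 91, 85, 39, 98, 58, 57, 96, 92, 52, 96]
t=7: [57, 37, 28, 37, 112, 30, 87, 95, 29, 36, 100, 27, 94, 93, 19, 26, 105, 27]
t=8: [92, 86, 87, 97, 53, 86, 37, 26, 77, 93, 34, 69, 27, 23, 60, 77, 38, 68]
t=9: [33, 36, 36, 24, 101, 49, 91, 73, 56, 28, 94, 81, 76, 71, 84, 57, 105, 80]
t=10: [91, 99, 98, 75, 34, 103, 37, 73, 100, 81, 21, 48, 59, 72, 64, 91, 35, 56]
t=11: [35, 22, 22, 54, 85, 51, 100, 61, 29, 42, 78, 116, 97, 71, 66, 40, 92, 109]
t=12: [83, 75, 76, 109, 53, 103, 35, 86, 91, 113, 55, 60, 25, 71, 88, 106, 32, 44]
t=13: [50, 58, 49, 50, 104, 54, 87, 44, 25, 51, 111, 102, 80, 63, 32, 39, 99, 108]
t=14: [113, 119, 126, 123, 47, 96, 50, 109, 96, 117, 45, 34, 59, 98, 101, 107, 28, 41]

Answer: [113, 119, 126, 123, 47, 96, 50, 109, 96, 117, 45, 34, 59, 98, 101, 107, 28, 41]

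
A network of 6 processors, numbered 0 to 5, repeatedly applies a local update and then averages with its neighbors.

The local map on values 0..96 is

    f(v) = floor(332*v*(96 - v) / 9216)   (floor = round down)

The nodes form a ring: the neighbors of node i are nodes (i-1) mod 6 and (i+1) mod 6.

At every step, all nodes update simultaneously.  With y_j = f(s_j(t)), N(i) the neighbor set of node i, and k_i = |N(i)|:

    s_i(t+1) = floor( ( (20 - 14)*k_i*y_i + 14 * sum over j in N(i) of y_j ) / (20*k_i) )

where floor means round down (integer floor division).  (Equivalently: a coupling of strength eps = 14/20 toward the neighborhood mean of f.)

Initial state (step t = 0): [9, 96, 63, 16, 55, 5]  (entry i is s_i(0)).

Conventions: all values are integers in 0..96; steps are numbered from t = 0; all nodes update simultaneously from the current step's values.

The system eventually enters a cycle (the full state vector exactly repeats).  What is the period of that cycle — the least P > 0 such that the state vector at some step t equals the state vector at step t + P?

Simulating step by step:
t=0: [9, 96, 63, 16, 55, 5]
t=1: [14, 35, 38, 68, 46, 42]
t=2: [67, 64, 74, 76, 76, 67]
t=3: [70, 66, 61, 55, 59, 63]
t=4: [70, 70, 76, 78, 77, 72]
t=5: [63, 61, 56, 52, 54, 59]
t=6: [76, 76, 79, 80, 80, 77]
t=7: [53, 51, 49, 46, 48, 50]
t=8: [82, 82, 82, 82, 82, 82]
t=9: [41, 41, 41, 41, 41, 41]
t=10: [81, 81, 81, 81, 81, 81]
t=11: [43, 43, 43, 43, 43, 43]
t=12: [82, 82, 82, 82, 82, 82]

Answer: 4
Key observation: The state at step 8, [82, 82, 82, 82, 82, 82], reappears at step 12 — and no state repeats earlier — so the cycle the system enters has period 4.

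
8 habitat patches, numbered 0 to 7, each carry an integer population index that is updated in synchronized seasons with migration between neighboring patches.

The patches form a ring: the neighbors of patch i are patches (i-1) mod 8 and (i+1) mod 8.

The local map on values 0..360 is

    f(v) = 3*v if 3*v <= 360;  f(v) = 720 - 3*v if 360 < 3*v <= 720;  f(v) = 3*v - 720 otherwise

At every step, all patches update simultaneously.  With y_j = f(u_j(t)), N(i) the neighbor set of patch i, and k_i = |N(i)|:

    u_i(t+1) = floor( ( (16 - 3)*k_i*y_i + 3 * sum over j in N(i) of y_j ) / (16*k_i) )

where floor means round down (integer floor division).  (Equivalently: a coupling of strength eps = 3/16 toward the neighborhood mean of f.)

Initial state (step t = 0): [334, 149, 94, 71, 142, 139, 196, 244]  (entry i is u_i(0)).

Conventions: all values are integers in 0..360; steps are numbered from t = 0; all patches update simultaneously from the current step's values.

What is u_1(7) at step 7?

Answer: u_1(7) = 131

Derivation:
t=0: [334, 149, 94, 71, 142, 139, 196, 244]
t=1: [255, 274, 274, 227, 287, 286, 136, 48]
t=2: [59, 96, 96, 54, 131, 154, 279, 150]
t=3: [196, 277, 276, 189, 305, 251, 144, 246]
t=4: [119, 112, 112, 152, 175, 72, 238, 54]
t=5: [336, 337, 329, 264, 203, 194, 40, 165]
t=6: [282, 288, 250, 93, 109, 133, 131, 221]
t=7: [121, 131, 64, 260, 321, 322, 301, 88]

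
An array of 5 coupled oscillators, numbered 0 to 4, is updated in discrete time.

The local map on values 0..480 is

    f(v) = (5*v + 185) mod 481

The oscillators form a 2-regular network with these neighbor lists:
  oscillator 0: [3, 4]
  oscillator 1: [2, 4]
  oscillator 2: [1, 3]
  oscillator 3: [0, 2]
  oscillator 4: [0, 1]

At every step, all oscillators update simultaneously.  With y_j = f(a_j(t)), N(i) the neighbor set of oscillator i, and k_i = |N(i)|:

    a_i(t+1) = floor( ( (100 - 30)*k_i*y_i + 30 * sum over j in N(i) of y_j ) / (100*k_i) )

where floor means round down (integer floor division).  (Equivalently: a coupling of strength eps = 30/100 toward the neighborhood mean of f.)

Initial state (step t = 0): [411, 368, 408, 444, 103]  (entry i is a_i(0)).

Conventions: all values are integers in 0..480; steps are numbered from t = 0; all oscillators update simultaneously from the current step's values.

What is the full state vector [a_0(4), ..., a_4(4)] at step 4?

Answer: [217, 260, 388, 300, 354]

Derivation:
t=0: [411, 368, 408, 444, 103]
t=1: [254, 148, 225, 92, 215]
t=2: [77, 407, 334, 168, 277]
t=3: [90, 288, 342, 119, 146]
t=4: [217, 260, 388, 300, 354]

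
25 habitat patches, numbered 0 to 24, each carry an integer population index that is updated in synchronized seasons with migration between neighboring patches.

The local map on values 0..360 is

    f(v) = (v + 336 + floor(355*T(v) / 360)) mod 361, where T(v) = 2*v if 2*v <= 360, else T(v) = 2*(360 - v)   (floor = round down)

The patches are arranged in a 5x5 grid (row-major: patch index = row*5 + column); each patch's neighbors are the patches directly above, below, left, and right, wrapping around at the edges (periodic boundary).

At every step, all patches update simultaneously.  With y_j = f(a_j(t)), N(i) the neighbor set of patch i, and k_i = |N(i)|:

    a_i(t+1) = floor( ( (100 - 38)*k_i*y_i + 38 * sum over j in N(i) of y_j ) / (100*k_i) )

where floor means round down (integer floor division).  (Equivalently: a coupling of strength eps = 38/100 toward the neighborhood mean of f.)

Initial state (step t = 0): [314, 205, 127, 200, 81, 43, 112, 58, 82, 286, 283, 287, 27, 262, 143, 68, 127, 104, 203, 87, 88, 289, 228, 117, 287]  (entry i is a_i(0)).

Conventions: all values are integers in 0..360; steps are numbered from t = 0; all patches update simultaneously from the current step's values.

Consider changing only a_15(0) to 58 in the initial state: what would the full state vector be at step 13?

Answer: [28, 76, 240, 246, 70, 52, 78, 217, 212, 202, 81, 119, 287, 293, 303, 104, 246, 284, 283, 288, 56, 206, 255, 265, 94]
Key observation: This trace re-runs the system from the modified initial state.

Derivation:
t=0: [314, 205, 127, 200, 81, 43, 112, 58, 82, 286, 283, 287, 27, 262, 143, 58, 127, 104, 203, 87, 88, 289, 228, 117, 287]
t=1: [75, 145, 265, 185, 155, 102, 229, 179, 172, 82, 61, 99, 85, 84, 61, 173, 267, 236, 164, 178, 170, 103, 158, 237, 122]
t=2: [171, 88, 80, 123, 131, 236, 132, 139, 147, 195, 175, 218, 210, 196, 167, 125, 113, 103, 115, 157, 163, 203, 102, 120, 249]
t=3: [116, 190, 215, 267, 66, 95, 48, 53, 91, 107, 145, 123, 126, 138, 113, 273, 274, 271, 274, 130, 124, 165, 262, 301, 98]
t=4: [284, 148, 109, 92, 195, 232, 155, 160, 200, 275, 118, 264, 269, 106, 226, 78, 88, 87, 46, 65, 283, 122, 72, 62, 216]
t=5: [60, 104, 239, 222, 127, 108, 75, 108, 144, 78, 246, 107, 102, 218, 144, 201, 226, 201, 149, 154, 96, 258, 214, 161, 119]
t=6: [208, 224, 132, 121, 293, 244, 233, 241, 94, 197, 124, 244, 251, 109, 70, 128, 123, 131, 73, 96, 225, 117, 107, 114, 276]
t=7: [106, 117, 81, 265, 85, 119, 95, 96, 238, 135, 280, 134, 94, 251, 211, 319, 283, 87, 201, 235, 146, 279, 242, 276, 102]
t=8: [267, 276, 203, 96, 202, 261, 246, 238, 96, 81, 76, 65, 212, 105, 95, 30, 59, 193, 123, 109, 89, 80, 107, 87, 212]
t=9: [86, 80, 144, 232, 141, 96, 88, 112, 242, 201, 177, 156, 137, 270, 254, 123, 148, 169, 301, 258, 191, 201, 248, 240, 157]
t=10: [203, 191, 92, 84, 71, 230, 227, 227, 110, 122, 158, 90, 66, 58, 85, 249, 95, 89, 51, 95, 159, 125, 86, 83, 81]
t=11: [126, 163, 219, 229, 201, 123, 119, 142, 263, 286, 113, 208, 175, 169, 219, 115, 245, 222, 160, 220, 126, 282, 242, 212, 204]
t=12: [303, 140, 99, 102, 138, 308, 259, 83, 70, 89, 276, 156, 119, 110, 124, 277, 109, 104, 98, 129, 296, 89, 91, 110, 144]
t=13: [28, 76, 240, 246, 70, 52, 78, 217, 212, 202, 81, 119, 287, 293, 303, 104, 246, 284, 283, 288, 56, 206, 255, 265, 94]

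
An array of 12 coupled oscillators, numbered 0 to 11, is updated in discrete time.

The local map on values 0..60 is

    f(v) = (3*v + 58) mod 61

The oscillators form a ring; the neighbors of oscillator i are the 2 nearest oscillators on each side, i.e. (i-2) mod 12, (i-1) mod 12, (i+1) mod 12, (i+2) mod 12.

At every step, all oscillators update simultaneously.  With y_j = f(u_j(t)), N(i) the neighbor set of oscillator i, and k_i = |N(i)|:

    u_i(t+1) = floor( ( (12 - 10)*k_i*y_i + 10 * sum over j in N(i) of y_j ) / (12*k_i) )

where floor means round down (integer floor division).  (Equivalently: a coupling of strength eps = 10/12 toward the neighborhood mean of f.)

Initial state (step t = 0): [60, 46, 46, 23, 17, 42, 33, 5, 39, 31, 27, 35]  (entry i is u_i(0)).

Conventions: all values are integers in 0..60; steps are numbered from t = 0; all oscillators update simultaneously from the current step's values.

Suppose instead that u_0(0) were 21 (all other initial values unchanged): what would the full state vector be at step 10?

Simulating step by step:
t=0: [21, 46, 46, 23, 17, 42, 33, 5, 39, 31, 27, 35]
t=1: [27, 26, 28, 16, 19, 21, 29, 26, 28, 30, 40, 31]
t=2: [27, 25, 30, 38, 39, 38, 34, 29, 28, 29, 28, 28]
t=3: [18, 25, 31, 37, 43, 42, 36, 31, 25, 21, 20, 18]
t=4: [39, 38, 28, 17, 25, 26, 16, 29, 41, 40, 45, 45]
t=5: [27, 35, 37, 27, 28, 28, 29, 40, 37, 30, 38, 36]
t=6: [40, 32, 27, 29, 25, 27, 33, 33, 40, 45, 36, 35]
t=7: [37, 33, 28, 19, 21, 24, 30, 30, 35, 38, 41, 36]
t=8: [40, 40, 44, 34, 32, 35, 32, 30, 40, 43, 47, 47]
t=9: [29, 33, 39, 34, 29, 33, 37, 32, 25, 24, 30, 30]
t=10: [33, 35, 33, 36, 39, 35, 28, 26, 25, 21, 18, 23]

Answer: [33, 35, 33, 36, 39, 35, 28, 26, 25, 21, 18, 23]
Key observation: This trace re-runs the system from the modified initial state.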